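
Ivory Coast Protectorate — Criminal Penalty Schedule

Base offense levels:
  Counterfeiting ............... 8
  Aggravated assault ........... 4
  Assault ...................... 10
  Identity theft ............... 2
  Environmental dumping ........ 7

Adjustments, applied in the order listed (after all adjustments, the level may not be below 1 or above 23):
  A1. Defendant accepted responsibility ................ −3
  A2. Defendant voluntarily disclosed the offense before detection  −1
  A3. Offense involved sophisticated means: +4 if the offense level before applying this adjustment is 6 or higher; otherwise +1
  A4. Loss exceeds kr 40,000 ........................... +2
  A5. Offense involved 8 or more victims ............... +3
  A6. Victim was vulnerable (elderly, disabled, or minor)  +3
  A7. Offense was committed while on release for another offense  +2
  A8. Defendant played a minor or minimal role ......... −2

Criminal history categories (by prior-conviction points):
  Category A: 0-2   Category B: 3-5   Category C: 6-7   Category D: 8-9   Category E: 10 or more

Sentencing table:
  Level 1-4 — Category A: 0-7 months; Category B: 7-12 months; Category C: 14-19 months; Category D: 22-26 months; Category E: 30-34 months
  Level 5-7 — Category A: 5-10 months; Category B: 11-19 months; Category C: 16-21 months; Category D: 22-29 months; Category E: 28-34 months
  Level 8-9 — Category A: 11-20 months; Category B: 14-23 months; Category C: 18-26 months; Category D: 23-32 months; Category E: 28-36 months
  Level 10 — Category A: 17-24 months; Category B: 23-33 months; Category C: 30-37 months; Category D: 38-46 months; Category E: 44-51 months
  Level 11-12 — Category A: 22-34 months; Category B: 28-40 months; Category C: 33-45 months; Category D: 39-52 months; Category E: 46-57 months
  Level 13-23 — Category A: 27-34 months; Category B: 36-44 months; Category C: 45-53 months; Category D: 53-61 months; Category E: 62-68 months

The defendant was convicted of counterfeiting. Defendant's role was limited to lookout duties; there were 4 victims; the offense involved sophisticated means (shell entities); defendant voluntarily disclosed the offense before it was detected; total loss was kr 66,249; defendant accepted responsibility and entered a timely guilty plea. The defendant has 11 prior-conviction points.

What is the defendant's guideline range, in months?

28-34 months

Base offense level for counterfeiting: 8.
A1 applies: 8 − 3 = 5.
A2 applies: 5 − 1 = 4.
A3 applies (level before this adjustment is 4 < 6, so +1): 4 + 1 = 5.
A4 applies: 5 + 2 = 7.
A5 does not apply.
A8 applies: 7 − 2 = 5.
Final offense level: 5.
Criminal history: 11 prior points → Category E (10+).
Level 5 falls in the 5-7 band.
Grid: Level 5-7 × Category E = 28-34 months.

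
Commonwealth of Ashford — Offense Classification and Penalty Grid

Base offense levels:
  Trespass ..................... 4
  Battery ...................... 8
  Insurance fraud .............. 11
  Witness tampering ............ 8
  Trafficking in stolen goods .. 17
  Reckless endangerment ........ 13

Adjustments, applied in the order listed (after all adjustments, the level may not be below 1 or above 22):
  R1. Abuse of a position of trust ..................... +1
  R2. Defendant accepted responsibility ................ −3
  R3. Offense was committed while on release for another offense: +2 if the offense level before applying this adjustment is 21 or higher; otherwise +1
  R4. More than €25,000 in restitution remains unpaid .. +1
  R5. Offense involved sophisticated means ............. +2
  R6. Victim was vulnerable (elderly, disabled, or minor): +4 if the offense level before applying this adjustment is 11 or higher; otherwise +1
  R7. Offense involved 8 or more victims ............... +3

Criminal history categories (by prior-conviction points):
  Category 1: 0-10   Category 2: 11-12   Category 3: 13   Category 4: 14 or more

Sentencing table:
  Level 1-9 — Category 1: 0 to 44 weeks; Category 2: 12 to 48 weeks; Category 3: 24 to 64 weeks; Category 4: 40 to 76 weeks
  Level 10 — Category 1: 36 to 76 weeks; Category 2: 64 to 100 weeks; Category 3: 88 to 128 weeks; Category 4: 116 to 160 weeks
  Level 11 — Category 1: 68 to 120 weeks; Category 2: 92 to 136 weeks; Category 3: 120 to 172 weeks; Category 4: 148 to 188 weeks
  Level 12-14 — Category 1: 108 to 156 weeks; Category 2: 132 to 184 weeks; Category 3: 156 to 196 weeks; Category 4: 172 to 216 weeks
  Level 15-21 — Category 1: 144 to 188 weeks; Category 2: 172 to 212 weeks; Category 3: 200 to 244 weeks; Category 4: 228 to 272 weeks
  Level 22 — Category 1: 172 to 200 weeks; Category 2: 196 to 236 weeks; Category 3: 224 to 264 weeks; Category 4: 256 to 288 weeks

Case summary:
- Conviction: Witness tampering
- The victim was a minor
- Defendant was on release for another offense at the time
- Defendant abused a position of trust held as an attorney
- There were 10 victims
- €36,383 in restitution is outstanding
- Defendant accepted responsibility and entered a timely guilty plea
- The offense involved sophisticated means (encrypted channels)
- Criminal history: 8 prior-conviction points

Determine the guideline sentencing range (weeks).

108-156 weeks

Base offense level for witness tampering: 8.
R1 applies: 8 + 1 = 9.
R2 applies: 9 − 3 = 6.
R3 applies (level before this adjustment is 6 < 21, so +1): 6 + 1 = 7.
R4 applies: 7 + 1 = 8.
R5 applies: 8 + 2 = 10.
R6 applies (level before this adjustment is 10 < 11, so +1): 10 + 1 = 11.
R7 applies: 11 + 3 = 14.
Final offense level: 14.
Criminal history: 8 prior points → Category 1 (0-10).
Level 14 falls in the 12-14 band.
Grid: Level 12-14 × Category 1 = 108-156 weeks.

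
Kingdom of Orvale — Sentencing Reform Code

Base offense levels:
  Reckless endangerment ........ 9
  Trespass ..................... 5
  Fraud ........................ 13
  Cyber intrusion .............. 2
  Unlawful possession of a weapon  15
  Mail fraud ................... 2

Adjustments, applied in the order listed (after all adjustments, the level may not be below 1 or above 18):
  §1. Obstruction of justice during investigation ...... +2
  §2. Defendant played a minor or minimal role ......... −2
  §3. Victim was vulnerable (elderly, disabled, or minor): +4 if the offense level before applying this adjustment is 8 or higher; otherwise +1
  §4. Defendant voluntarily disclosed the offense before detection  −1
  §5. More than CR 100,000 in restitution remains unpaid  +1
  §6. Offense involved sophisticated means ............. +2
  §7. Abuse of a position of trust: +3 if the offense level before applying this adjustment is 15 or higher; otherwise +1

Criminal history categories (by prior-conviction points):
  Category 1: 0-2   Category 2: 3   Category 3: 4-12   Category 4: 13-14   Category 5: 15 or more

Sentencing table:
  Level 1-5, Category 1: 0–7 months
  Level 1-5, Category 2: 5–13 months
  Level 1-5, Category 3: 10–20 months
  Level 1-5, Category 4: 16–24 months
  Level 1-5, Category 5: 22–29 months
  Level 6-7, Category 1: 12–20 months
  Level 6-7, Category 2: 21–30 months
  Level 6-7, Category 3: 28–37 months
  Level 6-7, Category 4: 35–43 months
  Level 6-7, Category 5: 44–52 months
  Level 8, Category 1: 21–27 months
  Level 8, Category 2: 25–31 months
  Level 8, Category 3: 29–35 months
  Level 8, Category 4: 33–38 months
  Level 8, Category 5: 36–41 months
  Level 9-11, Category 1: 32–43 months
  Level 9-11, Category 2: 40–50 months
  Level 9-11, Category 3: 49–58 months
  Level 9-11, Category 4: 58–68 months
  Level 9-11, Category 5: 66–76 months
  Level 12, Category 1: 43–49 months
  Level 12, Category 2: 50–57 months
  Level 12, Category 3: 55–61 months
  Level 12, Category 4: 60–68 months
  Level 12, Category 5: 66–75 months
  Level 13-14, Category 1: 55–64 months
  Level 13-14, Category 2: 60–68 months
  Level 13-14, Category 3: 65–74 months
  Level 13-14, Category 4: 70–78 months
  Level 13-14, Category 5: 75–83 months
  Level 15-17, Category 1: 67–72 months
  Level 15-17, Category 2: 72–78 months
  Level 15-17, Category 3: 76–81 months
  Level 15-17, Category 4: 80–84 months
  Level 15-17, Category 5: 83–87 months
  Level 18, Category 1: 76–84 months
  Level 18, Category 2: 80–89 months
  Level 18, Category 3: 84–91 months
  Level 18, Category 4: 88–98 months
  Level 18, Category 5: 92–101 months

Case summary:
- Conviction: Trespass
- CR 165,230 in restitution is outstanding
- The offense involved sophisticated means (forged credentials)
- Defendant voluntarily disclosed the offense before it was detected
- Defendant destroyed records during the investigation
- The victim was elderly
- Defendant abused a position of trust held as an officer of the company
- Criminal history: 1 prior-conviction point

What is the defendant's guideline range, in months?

Base offense level for trespass: 5.
§1 applies: 5 + 2 = 7.
§3 applies (level before this adjustment is 7 < 8, so +1): 7 + 1 = 8.
§4 applies: 8 − 1 = 7.
§5 applies: 7 + 1 = 8.
§6 applies: 8 + 2 = 10.
§7 applies (level before this adjustment is 10 < 15, so +1): 10 + 1 = 11.
Final offense level: 11.
Criminal history: 1 prior point → Category 1 (0-2).
Level 11 falls in the 9-11 band.
Grid: Level 9-11 × Category 1 = 32-43 months.

32-43 months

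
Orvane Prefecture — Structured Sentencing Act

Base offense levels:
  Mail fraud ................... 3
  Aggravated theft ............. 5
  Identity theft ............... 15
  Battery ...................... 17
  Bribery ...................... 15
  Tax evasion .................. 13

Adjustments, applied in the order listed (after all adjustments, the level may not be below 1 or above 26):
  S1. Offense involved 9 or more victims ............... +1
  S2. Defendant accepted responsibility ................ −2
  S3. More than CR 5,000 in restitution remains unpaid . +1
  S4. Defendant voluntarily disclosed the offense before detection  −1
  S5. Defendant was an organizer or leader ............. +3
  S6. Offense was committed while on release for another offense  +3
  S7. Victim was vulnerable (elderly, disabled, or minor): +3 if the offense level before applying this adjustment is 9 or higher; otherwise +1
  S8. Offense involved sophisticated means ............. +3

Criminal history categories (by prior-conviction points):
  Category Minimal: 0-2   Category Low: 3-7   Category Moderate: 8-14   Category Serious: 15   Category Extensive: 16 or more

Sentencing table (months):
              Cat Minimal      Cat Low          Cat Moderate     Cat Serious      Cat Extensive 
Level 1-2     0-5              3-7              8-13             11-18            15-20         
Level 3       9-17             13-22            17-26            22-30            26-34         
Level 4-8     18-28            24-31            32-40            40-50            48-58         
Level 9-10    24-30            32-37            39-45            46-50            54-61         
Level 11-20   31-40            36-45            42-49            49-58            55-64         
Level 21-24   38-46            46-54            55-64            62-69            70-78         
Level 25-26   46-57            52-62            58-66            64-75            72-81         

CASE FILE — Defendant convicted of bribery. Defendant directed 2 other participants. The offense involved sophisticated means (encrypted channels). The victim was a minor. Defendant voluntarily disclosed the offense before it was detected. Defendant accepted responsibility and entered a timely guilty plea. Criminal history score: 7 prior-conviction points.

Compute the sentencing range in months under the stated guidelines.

Base offense level for bribery: 15.
S1 does not apply.
S2 applies: 15 − 2 = 13.
S4 applies: 13 − 1 = 12.
S5 applies: 12 + 3 = 15.
S6 does not apply.
S7 applies (level before this adjustment is 15 ≥ 9, so +3): 15 + 3 = 18.
S8 applies: 18 + 3 = 21.
Final offense level: 21.
Criminal history: 7 prior points → Category Low (3-7).
Level 21 falls in the 21-24 band.
Grid: Level 21-24 × Category Low = 46-54 months.

46-54 months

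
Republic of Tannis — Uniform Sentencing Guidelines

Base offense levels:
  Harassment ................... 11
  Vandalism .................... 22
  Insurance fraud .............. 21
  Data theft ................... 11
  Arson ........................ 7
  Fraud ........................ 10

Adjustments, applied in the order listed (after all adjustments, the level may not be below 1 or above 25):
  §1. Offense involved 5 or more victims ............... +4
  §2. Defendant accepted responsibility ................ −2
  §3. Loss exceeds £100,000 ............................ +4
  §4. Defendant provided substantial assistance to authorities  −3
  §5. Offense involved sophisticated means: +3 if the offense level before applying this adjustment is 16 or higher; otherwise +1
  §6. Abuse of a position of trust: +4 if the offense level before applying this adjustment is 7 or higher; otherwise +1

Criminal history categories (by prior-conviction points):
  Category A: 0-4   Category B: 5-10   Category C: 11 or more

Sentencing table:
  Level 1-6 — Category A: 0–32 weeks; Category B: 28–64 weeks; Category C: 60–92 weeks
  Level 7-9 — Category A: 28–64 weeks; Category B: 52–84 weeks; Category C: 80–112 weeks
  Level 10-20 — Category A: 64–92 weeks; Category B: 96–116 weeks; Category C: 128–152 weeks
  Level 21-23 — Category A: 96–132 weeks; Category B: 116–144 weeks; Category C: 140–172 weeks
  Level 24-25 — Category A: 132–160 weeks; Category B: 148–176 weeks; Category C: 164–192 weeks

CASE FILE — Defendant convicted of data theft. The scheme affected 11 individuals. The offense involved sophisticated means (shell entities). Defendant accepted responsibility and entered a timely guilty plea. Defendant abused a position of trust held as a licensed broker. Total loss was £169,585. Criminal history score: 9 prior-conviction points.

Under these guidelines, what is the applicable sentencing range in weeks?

Base offense level for data theft: 11.
§1 applies: 11 + 4 = 15.
§2 applies: 15 − 2 = 13.
§3 applies: 13 + 4 = 17.
§4 does not apply.
§5 applies (level before this adjustment is 17 ≥ 16, so +3): 17 + 3 = 20.
§6 applies (level before this adjustment is 20 ≥ 7, so +4): 20 + 4 = 24.
Final offense level: 24.
Criminal history: 9 prior points → Category B (5-10).
Level 24 falls in the 24-25 band.
Grid: Level 24-25 × Category B = 148-176 weeks.

148-176 weeks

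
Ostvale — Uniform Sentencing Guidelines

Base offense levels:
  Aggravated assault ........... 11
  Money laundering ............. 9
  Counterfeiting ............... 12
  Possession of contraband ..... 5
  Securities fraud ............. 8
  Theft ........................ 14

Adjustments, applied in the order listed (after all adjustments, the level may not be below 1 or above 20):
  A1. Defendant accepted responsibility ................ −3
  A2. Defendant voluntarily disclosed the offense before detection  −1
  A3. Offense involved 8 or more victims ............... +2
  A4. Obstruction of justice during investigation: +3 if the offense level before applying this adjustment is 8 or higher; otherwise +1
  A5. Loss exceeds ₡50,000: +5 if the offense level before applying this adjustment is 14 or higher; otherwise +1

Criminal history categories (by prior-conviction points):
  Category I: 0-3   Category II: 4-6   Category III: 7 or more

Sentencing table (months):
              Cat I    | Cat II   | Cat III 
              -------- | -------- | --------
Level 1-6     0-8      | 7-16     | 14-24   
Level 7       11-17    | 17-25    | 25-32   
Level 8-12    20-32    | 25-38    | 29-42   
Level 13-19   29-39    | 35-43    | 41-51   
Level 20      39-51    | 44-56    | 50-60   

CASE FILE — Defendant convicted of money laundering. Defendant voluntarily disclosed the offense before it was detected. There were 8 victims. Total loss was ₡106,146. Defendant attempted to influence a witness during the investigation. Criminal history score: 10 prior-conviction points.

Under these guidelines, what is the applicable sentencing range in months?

Base offense level for money laundering: 9.
A1 does not apply.
A2 applies: 9 − 1 = 8.
A3 applies: 8 + 2 = 10.
A4 applies (level before this adjustment is 10 ≥ 8, so +3): 10 + 3 = 13.
A5 applies (level before this adjustment is 13 < 14, so +1): 13 + 1 = 14.
Final offense level: 14.
Criminal history: 10 prior points → Category III (7+).
Level 14 falls in the 13-19 band.
Grid: Level 13-19 × Category III = 41-51 months.

41-51 months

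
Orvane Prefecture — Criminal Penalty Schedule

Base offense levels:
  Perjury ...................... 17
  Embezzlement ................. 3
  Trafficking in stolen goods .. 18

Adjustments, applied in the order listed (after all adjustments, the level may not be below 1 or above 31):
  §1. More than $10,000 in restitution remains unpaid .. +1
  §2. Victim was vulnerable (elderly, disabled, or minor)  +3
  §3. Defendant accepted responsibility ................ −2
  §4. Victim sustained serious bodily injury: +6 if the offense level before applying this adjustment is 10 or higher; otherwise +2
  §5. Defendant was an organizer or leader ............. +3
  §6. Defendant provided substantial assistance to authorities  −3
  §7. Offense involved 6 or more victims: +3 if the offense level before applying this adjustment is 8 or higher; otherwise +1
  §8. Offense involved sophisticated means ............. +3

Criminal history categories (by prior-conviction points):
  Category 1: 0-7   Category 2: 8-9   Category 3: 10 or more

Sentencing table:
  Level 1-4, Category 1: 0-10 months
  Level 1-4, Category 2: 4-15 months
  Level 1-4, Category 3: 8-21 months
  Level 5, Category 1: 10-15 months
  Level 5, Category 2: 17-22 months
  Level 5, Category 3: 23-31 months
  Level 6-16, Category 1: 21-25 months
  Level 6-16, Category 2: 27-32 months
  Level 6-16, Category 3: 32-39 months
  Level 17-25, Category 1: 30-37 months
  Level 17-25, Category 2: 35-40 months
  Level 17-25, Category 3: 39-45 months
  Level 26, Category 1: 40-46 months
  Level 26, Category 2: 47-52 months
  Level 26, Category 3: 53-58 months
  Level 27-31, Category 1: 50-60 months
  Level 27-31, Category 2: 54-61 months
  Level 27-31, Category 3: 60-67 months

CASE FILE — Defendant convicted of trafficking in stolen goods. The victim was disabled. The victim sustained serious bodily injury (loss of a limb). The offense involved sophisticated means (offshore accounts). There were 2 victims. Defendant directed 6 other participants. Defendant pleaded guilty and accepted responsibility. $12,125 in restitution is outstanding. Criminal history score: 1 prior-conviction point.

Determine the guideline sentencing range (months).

Base offense level for trafficking in stolen goods: 18.
§1 applies: 18 + 1 = 19.
§2 applies: 19 + 3 = 22.
§3 applies: 22 − 2 = 20.
§4 applies (level before this adjustment is 20 ≥ 10, so +6): 20 + 6 = 26.
§5 applies: 26 + 3 = 29.
§8 applies: 29 + 3 = 32.
Level 32 exceeds the maximum of 31; capped at 31.
Final offense level: 31.
Criminal history: 1 prior point → Category 1 (0-7).
Level 31 falls in the 27-31 band.
Grid: Level 27-31 × Category 1 = 50-60 months.

50-60 months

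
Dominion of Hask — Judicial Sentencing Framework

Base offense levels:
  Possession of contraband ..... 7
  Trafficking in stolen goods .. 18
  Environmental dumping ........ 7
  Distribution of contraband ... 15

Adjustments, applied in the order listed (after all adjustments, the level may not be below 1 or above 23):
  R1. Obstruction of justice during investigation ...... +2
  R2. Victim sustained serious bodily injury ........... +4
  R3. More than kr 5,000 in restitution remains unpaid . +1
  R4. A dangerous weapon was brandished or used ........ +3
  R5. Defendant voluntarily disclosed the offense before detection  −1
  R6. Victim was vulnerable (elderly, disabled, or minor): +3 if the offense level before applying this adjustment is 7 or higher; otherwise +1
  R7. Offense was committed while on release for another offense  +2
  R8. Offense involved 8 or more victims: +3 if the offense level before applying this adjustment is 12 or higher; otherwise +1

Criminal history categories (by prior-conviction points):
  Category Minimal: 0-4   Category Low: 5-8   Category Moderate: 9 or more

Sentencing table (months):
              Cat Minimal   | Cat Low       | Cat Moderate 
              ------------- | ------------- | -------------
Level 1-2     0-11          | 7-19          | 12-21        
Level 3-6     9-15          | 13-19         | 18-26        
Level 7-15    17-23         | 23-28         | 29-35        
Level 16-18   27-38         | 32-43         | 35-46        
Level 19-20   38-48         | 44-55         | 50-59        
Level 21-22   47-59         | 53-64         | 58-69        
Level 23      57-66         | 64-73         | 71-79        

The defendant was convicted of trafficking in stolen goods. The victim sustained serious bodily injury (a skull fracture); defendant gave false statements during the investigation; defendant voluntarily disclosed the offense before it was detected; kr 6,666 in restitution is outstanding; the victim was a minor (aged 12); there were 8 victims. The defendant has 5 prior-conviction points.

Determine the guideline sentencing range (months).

64-73 months

Base offense level for trafficking in stolen goods: 18.
R1 applies: 18 + 2 = 20.
R2 applies: 20 + 4 = 24.
R3 applies: 24 + 1 = 25.
R4 does not apply.
R5 applies: 25 − 1 = 24.
R6 applies (level before this adjustment is 24 ≥ 7, so +3): 24 + 3 = 27.
R8 applies (level before this adjustment is 27 ≥ 12, so +3): 27 + 3 = 30.
Level 30 exceeds the maximum of 23; capped at 23.
Final offense level: 23.
Criminal history: 5 prior points → Category Low (5-8).
Level 23 falls in the 23 band.
Grid: Level 23 × Category Low = 64-73 months.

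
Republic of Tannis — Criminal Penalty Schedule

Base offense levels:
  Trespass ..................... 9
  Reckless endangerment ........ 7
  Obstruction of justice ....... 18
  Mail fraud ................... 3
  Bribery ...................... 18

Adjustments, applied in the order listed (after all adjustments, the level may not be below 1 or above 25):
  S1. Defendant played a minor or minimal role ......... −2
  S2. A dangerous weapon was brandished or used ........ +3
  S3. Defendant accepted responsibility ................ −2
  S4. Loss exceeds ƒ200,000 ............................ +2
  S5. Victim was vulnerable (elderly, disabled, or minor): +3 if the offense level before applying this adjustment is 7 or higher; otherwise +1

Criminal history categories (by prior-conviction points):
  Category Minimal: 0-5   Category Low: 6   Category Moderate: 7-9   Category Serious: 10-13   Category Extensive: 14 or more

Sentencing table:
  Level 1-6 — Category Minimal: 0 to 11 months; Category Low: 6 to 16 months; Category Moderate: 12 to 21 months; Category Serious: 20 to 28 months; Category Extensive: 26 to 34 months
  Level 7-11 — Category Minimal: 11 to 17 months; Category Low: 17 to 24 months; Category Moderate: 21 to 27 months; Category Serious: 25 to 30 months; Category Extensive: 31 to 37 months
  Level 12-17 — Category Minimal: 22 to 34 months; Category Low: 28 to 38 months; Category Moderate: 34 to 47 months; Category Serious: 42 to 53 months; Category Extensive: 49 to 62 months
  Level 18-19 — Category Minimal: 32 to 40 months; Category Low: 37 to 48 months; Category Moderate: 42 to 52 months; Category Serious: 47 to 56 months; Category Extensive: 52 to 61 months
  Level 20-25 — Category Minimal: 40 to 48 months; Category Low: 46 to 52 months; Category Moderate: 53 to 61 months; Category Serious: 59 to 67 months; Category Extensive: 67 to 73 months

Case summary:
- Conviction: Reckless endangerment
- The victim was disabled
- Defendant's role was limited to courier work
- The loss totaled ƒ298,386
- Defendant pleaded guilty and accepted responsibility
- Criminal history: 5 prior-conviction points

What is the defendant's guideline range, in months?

0-11 months

Base offense level for reckless endangerment: 7.
S1 applies: 7 − 2 = 5.
S3 applies: 5 − 2 = 3.
S4 applies: 3 + 2 = 5.
S5 applies (level before this adjustment is 5 < 7, so +1): 5 + 1 = 6.
Final offense level: 6.
Criminal history: 5 prior points → Category Minimal (0-5).
Level 6 falls in the 1-6 band.
Grid: Level 1-6 × Category Minimal = 0-11 months.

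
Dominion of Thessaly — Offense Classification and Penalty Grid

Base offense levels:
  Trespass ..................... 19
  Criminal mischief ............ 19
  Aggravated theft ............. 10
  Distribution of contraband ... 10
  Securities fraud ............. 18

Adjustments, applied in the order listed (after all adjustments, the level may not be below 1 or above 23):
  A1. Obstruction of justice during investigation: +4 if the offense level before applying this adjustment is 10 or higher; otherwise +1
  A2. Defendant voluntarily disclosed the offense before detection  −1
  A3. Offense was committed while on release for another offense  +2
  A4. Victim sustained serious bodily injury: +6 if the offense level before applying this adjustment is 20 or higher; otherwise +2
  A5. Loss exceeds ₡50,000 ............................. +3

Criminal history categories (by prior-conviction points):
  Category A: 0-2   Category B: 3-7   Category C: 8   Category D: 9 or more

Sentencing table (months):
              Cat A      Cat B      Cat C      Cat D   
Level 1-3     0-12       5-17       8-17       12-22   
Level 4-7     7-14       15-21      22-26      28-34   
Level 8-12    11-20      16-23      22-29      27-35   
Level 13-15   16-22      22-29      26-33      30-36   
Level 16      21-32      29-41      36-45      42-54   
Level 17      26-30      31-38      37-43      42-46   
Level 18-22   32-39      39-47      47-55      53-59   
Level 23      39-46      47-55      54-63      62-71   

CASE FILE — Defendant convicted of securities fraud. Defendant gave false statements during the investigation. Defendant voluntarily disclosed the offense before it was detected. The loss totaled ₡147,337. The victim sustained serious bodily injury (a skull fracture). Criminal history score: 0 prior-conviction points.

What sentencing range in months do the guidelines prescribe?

39-46 months

Base offense level for securities fraud: 18.
A1 applies (level before this adjustment is 18 ≥ 10, so +4): 18 + 4 = 22.
A2 applies: 22 − 1 = 21.
A3 does not apply.
A4 applies (level before this adjustment is 21 ≥ 20, so +6): 21 + 6 = 27.
A5 applies: 27 + 3 = 30.
Level 30 exceeds the maximum of 23; capped at 23.
Final offense level: 23.
Criminal history: 0 prior points → Category A (0-2).
Level 23 falls in the 23 band.
Grid: Level 23 × Category A = 39-46 months.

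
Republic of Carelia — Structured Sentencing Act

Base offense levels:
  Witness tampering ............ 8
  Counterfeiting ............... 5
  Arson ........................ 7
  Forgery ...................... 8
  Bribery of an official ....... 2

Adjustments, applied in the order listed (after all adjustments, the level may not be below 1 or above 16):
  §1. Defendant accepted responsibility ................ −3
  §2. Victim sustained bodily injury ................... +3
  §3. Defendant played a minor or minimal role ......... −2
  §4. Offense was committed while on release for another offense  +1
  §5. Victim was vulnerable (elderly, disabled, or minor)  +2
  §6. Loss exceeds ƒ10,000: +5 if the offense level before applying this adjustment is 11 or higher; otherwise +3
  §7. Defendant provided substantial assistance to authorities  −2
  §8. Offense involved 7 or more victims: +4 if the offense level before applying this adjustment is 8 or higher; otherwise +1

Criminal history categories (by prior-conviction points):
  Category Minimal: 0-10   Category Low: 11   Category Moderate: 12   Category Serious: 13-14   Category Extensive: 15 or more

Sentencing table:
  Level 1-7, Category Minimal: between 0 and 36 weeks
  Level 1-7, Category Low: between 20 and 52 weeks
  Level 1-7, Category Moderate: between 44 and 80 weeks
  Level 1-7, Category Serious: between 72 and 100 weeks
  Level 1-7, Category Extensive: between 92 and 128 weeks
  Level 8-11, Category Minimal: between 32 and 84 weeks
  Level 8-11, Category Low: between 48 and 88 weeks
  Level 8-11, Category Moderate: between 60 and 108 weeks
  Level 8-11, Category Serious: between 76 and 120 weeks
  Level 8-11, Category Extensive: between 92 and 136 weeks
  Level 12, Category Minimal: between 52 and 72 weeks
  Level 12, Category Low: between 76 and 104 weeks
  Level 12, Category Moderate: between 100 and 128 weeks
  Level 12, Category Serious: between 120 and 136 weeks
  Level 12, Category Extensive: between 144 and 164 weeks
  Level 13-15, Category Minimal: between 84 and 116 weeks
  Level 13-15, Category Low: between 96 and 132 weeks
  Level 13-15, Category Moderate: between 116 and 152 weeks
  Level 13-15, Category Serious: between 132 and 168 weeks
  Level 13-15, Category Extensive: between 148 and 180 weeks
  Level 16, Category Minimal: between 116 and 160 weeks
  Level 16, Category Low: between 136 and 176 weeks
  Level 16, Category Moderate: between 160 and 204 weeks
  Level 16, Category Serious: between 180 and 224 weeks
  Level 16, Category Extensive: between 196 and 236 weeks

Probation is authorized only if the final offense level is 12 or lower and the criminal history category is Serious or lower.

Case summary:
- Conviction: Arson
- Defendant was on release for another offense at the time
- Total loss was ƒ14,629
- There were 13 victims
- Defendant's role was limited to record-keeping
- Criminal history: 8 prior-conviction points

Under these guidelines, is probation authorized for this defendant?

No

Base offense level for arson: 7.
§2 does not apply.
§3 applies: 7 − 2 = 5.
§4 applies: 5 + 1 = 6.
§5 does not apply.
§6 applies (level before this adjustment is 6 < 11, so +3): 6 + 3 = 9.
§7 does not apply.
§8 applies (level before this adjustment is 9 ≥ 8, so +4): 9 + 4 = 13.
Final offense level: 13.
Criminal history: 8 prior points → Category Minimal (0-10).
Level 13 falls in the 13-15 band.
Grid: Level 13-15 × Category Minimal = 84-116 weeks.
Probation check: level 13 > 12 and category Minimal ≤ Serious → not eligible.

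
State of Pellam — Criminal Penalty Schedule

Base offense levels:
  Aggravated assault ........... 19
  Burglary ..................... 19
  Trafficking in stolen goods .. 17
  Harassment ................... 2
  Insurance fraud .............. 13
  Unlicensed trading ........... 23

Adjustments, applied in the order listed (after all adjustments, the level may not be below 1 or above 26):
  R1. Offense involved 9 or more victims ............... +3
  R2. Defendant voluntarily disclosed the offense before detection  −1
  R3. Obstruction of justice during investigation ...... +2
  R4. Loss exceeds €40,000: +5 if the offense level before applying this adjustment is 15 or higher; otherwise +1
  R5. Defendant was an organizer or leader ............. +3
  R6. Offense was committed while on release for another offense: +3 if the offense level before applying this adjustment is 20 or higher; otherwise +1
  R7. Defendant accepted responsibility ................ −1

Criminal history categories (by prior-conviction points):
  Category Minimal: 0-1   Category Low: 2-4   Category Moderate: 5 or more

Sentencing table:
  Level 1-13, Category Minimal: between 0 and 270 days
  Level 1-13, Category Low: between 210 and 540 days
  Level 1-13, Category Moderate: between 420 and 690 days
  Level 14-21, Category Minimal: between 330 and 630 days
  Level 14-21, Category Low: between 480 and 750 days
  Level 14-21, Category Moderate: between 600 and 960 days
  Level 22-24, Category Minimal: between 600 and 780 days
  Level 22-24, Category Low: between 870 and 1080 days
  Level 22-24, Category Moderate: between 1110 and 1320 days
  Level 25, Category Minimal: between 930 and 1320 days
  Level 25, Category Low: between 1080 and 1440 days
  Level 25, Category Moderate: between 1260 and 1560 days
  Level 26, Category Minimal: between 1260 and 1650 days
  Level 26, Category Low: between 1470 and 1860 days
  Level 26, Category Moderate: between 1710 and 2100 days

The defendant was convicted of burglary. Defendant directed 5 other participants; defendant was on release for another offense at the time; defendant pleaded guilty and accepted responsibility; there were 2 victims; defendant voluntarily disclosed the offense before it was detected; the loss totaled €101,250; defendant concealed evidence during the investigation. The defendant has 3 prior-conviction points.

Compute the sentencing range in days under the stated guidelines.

Base offense level for burglary: 19.
R1 does not apply.
R2 applies: 19 − 1 = 18.
R3 applies: 18 + 2 = 20.
R4 applies (level before this adjustment is 20 ≥ 15, so +5): 20 + 5 = 25.
R5 applies: 25 + 3 = 28.
R6 applies (level before this adjustment is 28 ≥ 20, so +3): 28 + 3 = 31.
R7 applies: 31 − 1 = 30.
Level 30 exceeds the maximum of 26; capped at 26.
Final offense level: 26.
Criminal history: 3 prior points → Category Low (2-4).
Level 26 falls in the 26 band.
Grid: Level 26 × Category Low = 1470-1860 days.

1470-1860 days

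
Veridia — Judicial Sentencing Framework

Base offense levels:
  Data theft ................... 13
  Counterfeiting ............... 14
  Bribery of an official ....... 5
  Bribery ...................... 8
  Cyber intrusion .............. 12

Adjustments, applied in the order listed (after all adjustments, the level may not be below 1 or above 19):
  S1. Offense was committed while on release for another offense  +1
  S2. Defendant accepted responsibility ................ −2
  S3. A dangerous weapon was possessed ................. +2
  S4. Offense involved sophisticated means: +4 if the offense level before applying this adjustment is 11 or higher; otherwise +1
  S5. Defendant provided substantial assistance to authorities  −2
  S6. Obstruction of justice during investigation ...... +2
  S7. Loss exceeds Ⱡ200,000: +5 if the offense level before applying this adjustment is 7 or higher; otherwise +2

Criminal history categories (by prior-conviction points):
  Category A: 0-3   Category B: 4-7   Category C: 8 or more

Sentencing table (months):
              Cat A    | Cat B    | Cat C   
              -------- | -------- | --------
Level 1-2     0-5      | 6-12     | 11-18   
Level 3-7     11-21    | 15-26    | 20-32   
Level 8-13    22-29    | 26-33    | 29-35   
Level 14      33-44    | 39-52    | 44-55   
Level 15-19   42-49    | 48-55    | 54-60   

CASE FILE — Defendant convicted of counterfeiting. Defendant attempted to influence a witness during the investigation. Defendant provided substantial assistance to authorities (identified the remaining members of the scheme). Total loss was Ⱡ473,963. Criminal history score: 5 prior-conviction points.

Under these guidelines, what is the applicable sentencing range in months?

Base offense level for counterfeiting: 14.
S5 applies: 14 − 2 = 12.
S6 applies: 12 + 2 = 14.
S7 applies (level before this adjustment is 14 ≥ 7, so +5): 14 + 5 = 19.
Final offense level: 19.
Criminal history: 5 prior points → Category B (4-7).
Level 19 falls in the 15-19 band.
Grid: Level 15-19 × Category B = 48-55 months.

48-55 months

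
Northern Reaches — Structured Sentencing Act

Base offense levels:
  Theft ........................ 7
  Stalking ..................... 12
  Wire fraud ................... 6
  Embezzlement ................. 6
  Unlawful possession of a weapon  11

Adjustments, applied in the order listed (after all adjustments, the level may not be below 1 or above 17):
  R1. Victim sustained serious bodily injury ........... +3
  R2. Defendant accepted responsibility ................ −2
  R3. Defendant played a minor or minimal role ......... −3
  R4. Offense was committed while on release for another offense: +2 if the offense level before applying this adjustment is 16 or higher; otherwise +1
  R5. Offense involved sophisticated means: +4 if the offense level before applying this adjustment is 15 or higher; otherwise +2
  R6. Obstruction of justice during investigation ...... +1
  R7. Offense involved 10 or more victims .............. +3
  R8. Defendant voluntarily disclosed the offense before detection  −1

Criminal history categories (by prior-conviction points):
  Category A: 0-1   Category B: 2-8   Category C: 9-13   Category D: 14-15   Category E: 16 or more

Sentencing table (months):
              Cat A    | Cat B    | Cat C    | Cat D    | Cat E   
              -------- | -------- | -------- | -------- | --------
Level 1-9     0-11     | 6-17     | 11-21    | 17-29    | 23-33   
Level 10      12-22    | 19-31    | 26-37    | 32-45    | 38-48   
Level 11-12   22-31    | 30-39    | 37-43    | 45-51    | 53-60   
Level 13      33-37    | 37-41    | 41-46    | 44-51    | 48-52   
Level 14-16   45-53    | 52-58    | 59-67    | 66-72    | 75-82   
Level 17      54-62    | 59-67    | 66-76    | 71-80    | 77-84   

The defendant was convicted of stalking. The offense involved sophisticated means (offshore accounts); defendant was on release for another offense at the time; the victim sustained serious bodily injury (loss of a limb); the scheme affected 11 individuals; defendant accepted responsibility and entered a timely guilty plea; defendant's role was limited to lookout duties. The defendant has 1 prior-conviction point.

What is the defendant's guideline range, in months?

45-53 months

Base offense level for stalking: 12.
R1 applies: 12 + 3 = 15.
R2 applies: 15 − 2 = 13.
R3 applies: 13 − 3 = 10.
R4 applies (level before this adjustment is 10 < 16, so +1): 10 + 1 = 11.
R5 applies (level before this adjustment is 11 < 15, so +2): 11 + 2 = 13.
R7 applies: 13 + 3 = 16.
Final offense level: 16.
Criminal history: 1 prior point → Category A (0-1).
Level 16 falls in the 14-16 band.
Grid: Level 14-16 × Category A = 45-53 months.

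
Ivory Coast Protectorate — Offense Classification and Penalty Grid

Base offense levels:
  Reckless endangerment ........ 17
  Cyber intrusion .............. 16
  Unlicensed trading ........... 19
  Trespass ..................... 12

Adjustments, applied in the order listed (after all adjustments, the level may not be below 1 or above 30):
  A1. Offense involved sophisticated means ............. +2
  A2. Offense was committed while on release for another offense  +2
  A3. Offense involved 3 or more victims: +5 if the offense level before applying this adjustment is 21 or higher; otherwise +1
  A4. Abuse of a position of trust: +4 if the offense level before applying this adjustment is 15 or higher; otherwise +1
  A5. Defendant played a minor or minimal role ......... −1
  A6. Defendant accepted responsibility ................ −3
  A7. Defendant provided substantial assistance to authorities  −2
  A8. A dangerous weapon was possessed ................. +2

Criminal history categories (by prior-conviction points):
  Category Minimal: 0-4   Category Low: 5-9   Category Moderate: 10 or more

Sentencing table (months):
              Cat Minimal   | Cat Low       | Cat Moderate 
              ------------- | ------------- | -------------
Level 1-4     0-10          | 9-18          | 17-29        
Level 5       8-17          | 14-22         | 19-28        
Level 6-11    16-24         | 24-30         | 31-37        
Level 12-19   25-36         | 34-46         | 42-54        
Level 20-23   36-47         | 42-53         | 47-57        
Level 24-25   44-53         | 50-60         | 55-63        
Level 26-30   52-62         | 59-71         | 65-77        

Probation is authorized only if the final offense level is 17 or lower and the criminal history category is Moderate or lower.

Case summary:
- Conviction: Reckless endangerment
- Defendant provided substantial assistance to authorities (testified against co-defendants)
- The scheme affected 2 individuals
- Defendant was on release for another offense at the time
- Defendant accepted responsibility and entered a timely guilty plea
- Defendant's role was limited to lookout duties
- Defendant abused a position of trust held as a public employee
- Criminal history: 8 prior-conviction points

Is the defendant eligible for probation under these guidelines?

Yes

Base offense level for reckless endangerment: 17.
A2 applies: 17 + 2 = 19.
A3 does not apply.
A4 applies (level before this adjustment is 19 ≥ 15, so +4): 19 + 4 = 23.
A5 applies: 23 − 1 = 22.
A6 applies: 22 − 3 = 19.
A7 applies: 19 − 2 = 17.
Final offense level: 17.
Criminal history: 8 prior points → Category Low (5-9).
Level 17 falls in the 12-19 band.
Grid: Level 12-19 × Category Low = 34-46 months.
Probation check: level 17 ≤ 17 and category Low ≤ Moderate → eligible.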